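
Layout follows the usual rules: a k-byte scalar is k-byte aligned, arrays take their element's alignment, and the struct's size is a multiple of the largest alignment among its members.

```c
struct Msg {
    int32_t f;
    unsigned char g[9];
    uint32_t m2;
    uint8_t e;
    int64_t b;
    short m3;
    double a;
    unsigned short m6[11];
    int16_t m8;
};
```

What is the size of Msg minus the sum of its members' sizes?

@0: f [4B, align 4] → 4
@4: g [9B, align 1] → 13
+3 pad (align 4)
@16: m2 [4B, align 4] → 20
@20: e [1B, align 1] → 21
+3 pad (align 8)
@24: b [8B, align 8] → 32
@32: m3 [2B, align 2] → 34
+6 pad (align 8)
@40: a [8B, align 8] → 48
@48: m6 [22B, align 2] → 70
@70: m8 [2B, align 2] → 72
size 72, align 8
data bytes 60, size 72 → padding 12

12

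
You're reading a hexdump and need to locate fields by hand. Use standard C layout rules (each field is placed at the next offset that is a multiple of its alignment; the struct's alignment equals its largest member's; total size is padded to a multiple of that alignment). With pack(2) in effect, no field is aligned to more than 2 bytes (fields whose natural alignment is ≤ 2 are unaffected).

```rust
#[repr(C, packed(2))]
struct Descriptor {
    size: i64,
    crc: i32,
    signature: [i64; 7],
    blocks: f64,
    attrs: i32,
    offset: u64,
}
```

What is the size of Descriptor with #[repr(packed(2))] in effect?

88

@0: size [8B, align 2] → 8
@8: crc [4B, align 2] → 12
@12: signature [56B, align 2] → 68
@68: blocks [8B, align 2] → 76
@76: attrs [4B, align 2] → 80
@80: offset [8B, align 2] → 88
size 88, align 2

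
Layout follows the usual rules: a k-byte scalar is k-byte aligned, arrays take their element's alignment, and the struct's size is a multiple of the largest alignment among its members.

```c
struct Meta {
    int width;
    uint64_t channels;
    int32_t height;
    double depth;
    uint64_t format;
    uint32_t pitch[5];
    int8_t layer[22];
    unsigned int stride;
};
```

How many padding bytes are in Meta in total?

@0: width [4B, align 4] → 4
+4 pad (align 8)
@8: channels [8B, align 8] → 16
@16: height [4B, align 4] → 20
+4 pad (align 8)
@24: depth [8B, align 8] → 32
@32: format [8B, align 8] → 40
@40: pitch [20B, align 4] → 60
@60: layer [22B, align 1] → 82
+2 pad (align 4)
@84: stride [4B, align 4] → 88
size 88, align 8
data bytes 78, size 88 → padding 10

10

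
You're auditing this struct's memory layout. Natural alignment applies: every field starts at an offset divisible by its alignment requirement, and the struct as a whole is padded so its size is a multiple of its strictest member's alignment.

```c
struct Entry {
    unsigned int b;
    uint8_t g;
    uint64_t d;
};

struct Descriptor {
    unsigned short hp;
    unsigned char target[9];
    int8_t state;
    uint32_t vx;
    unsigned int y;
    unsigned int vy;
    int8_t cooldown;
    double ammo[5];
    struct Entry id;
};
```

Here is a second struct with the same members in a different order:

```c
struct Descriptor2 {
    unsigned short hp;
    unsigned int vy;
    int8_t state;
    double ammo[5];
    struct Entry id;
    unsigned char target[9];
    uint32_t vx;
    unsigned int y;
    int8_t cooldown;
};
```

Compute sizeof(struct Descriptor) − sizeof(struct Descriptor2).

Entry: @0: b [4B, align 4] → 4; @4: g [1B, align 1] → 5; +3 pad (align 8); @8: d [8B, align 8] → 16; size 16, align 8
@0: hp [2B, align 2] → 2
@2: target [9B, align 1] → 11
@11: state [1B, align 1] → 12
@12: vx [4B, align 4] → 16
@16: y [4B, align 4] → 20
@20: vy [4B, align 4] → 24
@24: cooldown [1B, align 1] → 25
+7 pad (align 8)
@32: ammo [40B, align 8] → 72
@72: id [16B, align 8] → 88
size 88, align 8
— Descriptor2 —
@0: hp [2B, align 2] → 2
+2 pad (align 4)
@4: vy [4B, align 4] → 8
@8: state [1B, align 1] → 9
+7 pad (align 8)
@16: ammo [40B, align 8] → 56
@56: id [16B, align 8] → 72
@72: target [9B, align 1] → 81
+3 pad (align 4)
@84: vx [4B, align 4] → 88
@88: y [4B, align 4] → 92
@92: cooldown [1B, align 1] → 93
+3 tail pad (align 8)
size 96, align 8
88 − 96 = -8

-8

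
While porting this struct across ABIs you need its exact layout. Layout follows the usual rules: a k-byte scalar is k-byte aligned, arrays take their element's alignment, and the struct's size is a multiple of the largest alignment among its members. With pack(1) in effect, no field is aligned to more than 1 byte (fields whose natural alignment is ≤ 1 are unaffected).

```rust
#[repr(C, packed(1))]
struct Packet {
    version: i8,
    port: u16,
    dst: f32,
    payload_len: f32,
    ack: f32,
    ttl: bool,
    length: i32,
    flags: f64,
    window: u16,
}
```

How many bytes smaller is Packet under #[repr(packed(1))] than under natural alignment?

natural layout:
  version at 0 (size 1, align 1) → ends 1
  pad 1 to align 2 for port
  port at 2 (size 2, align 2) → ends 4
  dst at 4 (size 4, align 4) → ends 8
  payload_len at 8 (size 4, align 4) → ends 12
  ack at 12 (size 4, align 4) → ends 16
  ttl at 16 (size 1, align 1) → ends 17
  pad 3 to align 4 for length
  length at 20 (size 4, align 4) → ends 24
  flags at 24 (size 8, align 8) → ends 32
  window at 32 (size 2, align 2) → ends 34
  tail pad 6 to reach multiple of 8
  total 40 bytes, alignment 8
packed(1) layout:
  version at 0 (size 1, align 1) → ends 1
  port at 1 (size 2, align 1) → ends 3
  dst at 3 (size 4, align 1) → ends 7
  payload_len at 7 (size 4, align 1) → ends 11
  ack at 11 (size 4, align 1) → ends 15
  ttl at 15 (size 1, align 1) → ends 16
  length at 16 (size 4, align 1) → ends 20
  flags at 20 (size 8, align 1) → ends 28
  window at 28 (size 2, align 1) → ends 30
  total 30 bytes, alignment 1
40 − 30 = 10

10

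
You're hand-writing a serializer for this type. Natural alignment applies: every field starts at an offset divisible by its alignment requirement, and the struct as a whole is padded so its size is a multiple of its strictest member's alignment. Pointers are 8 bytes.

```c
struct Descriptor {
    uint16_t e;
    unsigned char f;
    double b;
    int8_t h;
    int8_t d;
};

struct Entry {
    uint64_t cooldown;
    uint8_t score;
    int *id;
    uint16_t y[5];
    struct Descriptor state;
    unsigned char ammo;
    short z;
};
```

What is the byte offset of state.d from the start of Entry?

57

Descriptor: 0..2  e  (2B, 2-aligned); 2..3  f  (1B, 1-aligned); 3..8  -- padding (5B); 8..16  b  (8B, 8-aligned); 16..17  h  (1B, 1-aligned); 17..18  d  (1B, 1-aligned); 18..24  -- tail padding (6B); sizeof = 24, alignof = 8
0..8  cooldown  (8B, 8-aligned)
8..9  score  (1B, 1-aligned)
9..16  -- padding (7B)
16..24  id  (8B, 8-aligned)
24..34  y  (10B, 2-aligned)
34..40  -- padding (6B)
40..64  state  (24B, 8-aligned)
within Descriptor: d at 17
40 + 17 = 57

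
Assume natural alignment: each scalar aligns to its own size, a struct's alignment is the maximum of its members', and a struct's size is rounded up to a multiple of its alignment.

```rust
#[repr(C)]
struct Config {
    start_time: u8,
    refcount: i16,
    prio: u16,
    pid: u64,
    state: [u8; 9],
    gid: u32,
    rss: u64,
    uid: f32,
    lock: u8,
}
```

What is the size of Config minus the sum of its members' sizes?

0..1  start_time  (1B, 1-aligned)
1..2  -- padding (1B)
2..4  refcount  (2B, 2-aligned)
4..6  prio  (2B, 2-aligned)
6..8  -- padding (2B)
8..16  pid  (8B, 8-aligned)
16..25  state  (9B, 1-aligned)
25..28  -- padding (3B)
28..32  gid  (4B, 4-aligned)
32..40  rss  (8B, 8-aligned)
40..44  uid  (4B, 4-aligned)
44..45  lock  (1B, 1-aligned)
45..48  -- tail padding (3B)
sizeof = 48, alignof = 8
data bytes 39, size 48 → padding 9

9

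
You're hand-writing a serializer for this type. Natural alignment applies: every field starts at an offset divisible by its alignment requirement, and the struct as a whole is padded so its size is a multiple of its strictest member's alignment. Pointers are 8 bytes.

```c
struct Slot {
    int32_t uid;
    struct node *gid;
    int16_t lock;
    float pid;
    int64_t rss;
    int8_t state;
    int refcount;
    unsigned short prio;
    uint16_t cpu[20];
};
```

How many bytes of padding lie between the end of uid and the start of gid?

0..4  uid  (4B, 4-aligned)
4..8  -- padding (4B)
8..16  gid  (8B, 8-aligned)

4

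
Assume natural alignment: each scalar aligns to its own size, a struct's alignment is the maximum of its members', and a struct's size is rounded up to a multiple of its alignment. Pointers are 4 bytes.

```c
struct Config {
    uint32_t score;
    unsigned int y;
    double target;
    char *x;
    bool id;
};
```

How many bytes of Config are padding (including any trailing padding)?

3

score at 0 (size 4, align 4) → ends 4
y at 4 (size 4, align 4) → ends 8
target at 8 (size 8, align 8) → ends 16
x at 16 (size 4, align 4) → ends 20
id at 20 (size 1, align 1) → ends 21
tail pad 3 to reach multiple of 8
total 24 bytes, alignment 8
data bytes 21, size 24 → padding 3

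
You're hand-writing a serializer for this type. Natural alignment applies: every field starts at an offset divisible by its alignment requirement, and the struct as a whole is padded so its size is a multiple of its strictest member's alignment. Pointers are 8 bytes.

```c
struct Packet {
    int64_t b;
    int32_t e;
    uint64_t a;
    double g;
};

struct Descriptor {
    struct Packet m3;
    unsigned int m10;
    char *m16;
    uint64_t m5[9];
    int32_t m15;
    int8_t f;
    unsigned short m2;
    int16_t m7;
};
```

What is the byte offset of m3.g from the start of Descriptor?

Packet: @0: b [8B, align 8] → 8; @8: e [4B, align 4] → 12; +4 pad (align 8); @16: a [8B, align 8] → 24; @24: g [8B, align 8] → 32; size 32, align 8
@0: m3 [32B, align 8] → 32
within Packet: g at 24
0 + 24 = 24

24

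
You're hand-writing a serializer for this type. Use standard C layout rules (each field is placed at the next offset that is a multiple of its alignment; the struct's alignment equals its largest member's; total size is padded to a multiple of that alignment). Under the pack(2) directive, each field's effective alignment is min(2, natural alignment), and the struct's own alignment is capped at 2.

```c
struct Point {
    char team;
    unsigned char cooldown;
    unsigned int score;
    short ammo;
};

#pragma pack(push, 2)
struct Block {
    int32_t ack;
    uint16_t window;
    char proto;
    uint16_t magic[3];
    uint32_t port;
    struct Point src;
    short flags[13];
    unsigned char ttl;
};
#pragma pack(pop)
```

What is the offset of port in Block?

14

Point: 0..1  team  (1B, 1-aligned); 1..2  cooldown  (1B, 1-aligned); 2..4  -- padding (2B); 4..8  score  (4B, 4-aligned); 8..10  ammo  (2B, 2-aligned); 10..12  -- tail padding (2B); sizeof = 12, alignof = 4
0..4  ack  (4B, 2-aligned)
4..6  window  (2B, 2-aligned)
6..7  proto  (1B, 1-aligned)
7..8  -- padding (1B)
8..14  magic  (6B, 2-aligned)
14..18  port  (4B, 2-aligned)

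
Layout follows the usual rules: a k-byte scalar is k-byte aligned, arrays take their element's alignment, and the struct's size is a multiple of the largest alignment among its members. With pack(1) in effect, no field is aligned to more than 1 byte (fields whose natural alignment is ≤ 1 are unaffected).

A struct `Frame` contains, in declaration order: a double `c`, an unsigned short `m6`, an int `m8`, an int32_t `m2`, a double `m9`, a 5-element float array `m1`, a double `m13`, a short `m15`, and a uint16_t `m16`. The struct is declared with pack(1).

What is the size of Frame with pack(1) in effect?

58

@0: c [8B, align 1] → 8
@8: m6 [2B, align 1] → 10
@10: m8 [4B, align 1] → 14
@14: m2 [4B, align 1] → 18
@18: m9 [8B, align 1] → 26
@26: m1 [20B, align 1] → 46
@46: m13 [8B, align 1] → 54
@54: m15 [2B, align 1] → 56
@56: m16 [2B, align 1] → 58
size 58, align 1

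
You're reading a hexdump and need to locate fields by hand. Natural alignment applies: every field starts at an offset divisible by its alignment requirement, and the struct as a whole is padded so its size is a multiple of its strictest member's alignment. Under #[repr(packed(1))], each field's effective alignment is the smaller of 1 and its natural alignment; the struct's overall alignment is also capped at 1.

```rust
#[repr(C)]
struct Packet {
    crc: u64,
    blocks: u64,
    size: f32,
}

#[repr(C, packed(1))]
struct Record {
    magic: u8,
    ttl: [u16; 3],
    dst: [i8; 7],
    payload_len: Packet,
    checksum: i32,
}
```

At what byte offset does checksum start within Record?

38

Packet: @0: crc [8B, align 8] → 8; @8: blocks [8B, align 8] → 16; @16: size [4B, align 4] → 20; +4 tail pad (align 8); size 24, align 8
@0: magic [1B, align 1] → 1
@1: ttl [6B, align 1] → 7
@7: dst [7B, align 1] → 14
@14: payload_len [24B, align 1] → 38
@38: checksum [4B, align 1] → 42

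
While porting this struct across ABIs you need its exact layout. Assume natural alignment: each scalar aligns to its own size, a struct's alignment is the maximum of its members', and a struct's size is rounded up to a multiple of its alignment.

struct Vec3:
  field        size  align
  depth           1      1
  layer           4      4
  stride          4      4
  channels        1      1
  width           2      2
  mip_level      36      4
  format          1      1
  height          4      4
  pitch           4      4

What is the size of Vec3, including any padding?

64

@0: depth [1B, align 1] → 1
+3 pad (align 4)
@4: layer [4B, align 4] → 8
@8: stride [4B, align 4] → 12
@12: channels [1B, align 1] → 13
+1 pad (align 2)
@14: width [2B, align 2] → 16
@16: mip_level [36B, align 4] → 52
@52: format [1B, align 1] → 53
+3 pad (align 4)
@56: height [4B, align 4] → 60
@60: pitch [4B, align 4] → 64
size 64, align 4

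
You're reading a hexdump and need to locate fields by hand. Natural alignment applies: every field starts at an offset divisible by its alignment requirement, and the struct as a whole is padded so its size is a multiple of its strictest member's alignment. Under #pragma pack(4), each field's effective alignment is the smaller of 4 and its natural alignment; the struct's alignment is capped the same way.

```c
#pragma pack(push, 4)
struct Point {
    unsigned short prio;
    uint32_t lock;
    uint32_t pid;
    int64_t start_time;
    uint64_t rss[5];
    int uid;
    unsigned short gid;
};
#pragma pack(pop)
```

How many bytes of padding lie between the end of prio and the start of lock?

0..2  prio  (2B, 2-aligned)
2..4  -- padding (2B)
4..8  lock  (4B, 4-aligned)

2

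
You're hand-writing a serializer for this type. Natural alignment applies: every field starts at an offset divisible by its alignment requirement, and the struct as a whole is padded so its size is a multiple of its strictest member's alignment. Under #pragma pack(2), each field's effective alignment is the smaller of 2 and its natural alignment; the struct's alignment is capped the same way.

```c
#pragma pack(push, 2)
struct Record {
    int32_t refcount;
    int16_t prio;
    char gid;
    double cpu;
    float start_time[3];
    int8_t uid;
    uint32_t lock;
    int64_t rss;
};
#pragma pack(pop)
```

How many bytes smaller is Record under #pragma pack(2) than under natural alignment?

6

natural layout:
  0..4  refcount  (4B, 4-aligned)
  4..6  prio  (2B, 2-aligned)
  6..7  gid  (1B, 1-aligned)
  7..8  -- padding (1B)
  8..16  cpu  (8B, 8-aligned)
  16..28  start_time  (12B, 4-aligned)
  28..29  uid  (1B, 1-aligned)
  29..32  -- padding (3B)
  32..36  lock  (4B, 4-aligned)
  36..40  -- padding (4B)
  40..48  rss  (8B, 8-aligned)
  sizeof = 48, alignof = 8
packed(2) layout:
  0..4  refcount  (4B, 2-aligned)
  4..6  prio  (2B, 2-aligned)
  6..7  gid  (1B, 1-aligned)
  7..8  -- padding (1B)
  8..16  cpu  (8B, 2-aligned)
  16..28  start_time  (12B, 2-aligned)
  28..29  uid  (1B, 1-aligned)
  29..30  -- padding (1B)
  30..34  lock  (4B, 2-aligned)
  34..42  rss  (8B, 2-aligned)
  sizeof = 42, alignof = 2
48 − 42 = 6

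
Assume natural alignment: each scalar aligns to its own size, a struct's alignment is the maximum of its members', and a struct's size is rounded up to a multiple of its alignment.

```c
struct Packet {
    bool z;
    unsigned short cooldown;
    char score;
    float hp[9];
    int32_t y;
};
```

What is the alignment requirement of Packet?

member alignments: z=1, cooldown=2, score=1, hp=4, y=4
max = 4

4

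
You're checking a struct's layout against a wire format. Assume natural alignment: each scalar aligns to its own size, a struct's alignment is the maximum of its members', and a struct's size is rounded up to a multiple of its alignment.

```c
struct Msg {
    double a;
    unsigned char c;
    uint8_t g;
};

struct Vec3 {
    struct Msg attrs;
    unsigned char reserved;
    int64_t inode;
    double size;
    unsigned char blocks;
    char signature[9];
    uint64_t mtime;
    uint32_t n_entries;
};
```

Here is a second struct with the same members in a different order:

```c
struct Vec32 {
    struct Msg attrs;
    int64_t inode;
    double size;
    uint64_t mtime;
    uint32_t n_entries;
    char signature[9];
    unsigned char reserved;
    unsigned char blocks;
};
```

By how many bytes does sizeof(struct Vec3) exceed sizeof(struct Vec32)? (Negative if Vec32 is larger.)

Msg: @0: a [8B, align 8] → 8; @8: c [1B, align 1] → 9; @9: g [1B, align 1] → 10; +6 tail pad (align 8); size 16, align 8
@0: attrs [16B, align 8] → 16
@16: reserved [1B, align 1] → 17
+7 pad (align 8)
@24: inode [8B, align 8] → 32
@32: size [8B, align 8] → 40
@40: blocks [1B, align 1] → 41
@41: signature [9B, align 1] → 50
+6 pad (align 8)
@56: mtime [8B, align 8] → 64
@64: n_entries [4B, align 4] → 68
+4 tail pad (align 8)
size 72, align 8
— Vec32 —
@0: attrs [16B, align 8] → 16
@16: inode [8B, align 8] → 24
@24: size [8B, align 8] → 32
@32: mtime [8B, align 8] → 40
@40: n_entries [4B, align 4] → 44
@44: signature [9B, align 1] → 53
@53: reserved [1B, align 1] → 54
@54: blocks [1B, align 1] → 55
+1 tail pad (align 8)
size 56, align 8
72 − 56 = 16

16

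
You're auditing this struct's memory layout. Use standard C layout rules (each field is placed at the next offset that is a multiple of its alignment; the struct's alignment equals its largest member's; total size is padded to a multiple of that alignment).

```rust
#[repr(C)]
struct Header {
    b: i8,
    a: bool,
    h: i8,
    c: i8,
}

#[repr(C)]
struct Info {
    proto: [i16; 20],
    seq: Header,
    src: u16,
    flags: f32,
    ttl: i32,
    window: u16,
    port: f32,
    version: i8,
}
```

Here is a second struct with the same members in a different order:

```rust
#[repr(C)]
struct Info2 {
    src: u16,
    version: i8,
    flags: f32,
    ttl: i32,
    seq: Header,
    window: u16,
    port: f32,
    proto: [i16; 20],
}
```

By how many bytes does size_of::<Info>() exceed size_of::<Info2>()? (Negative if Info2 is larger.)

4

Header: @0: b [1B, align 1] → 1; @1: a [1B, align 1] → 2; @2: h [1B, align 1] → 3; @3: c [1B, align 1] → 4; size 4, align 1
@0: proto [40B, align 2] → 40
@40: seq [4B, align 1] → 44
@44: src [2B, align 2] → 46
+2 pad (align 4)
@48: flags [4B, align 4] → 52
@52: ttl [4B, align 4] → 56
@56: window [2B, align 2] → 58
+2 pad (align 4)
@60: port [4B, align 4] → 64
@64: version [1B, align 1] → 65
+3 tail pad (align 4)
size 68, align 4
— Info2 —
@0: src [2B, align 2] → 2
@2: version [1B, align 1] → 3
+1 pad (align 4)
@4: flags [4B, align 4] → 8
@8: ttl [4B, align 4] → 12
@12: seq [4B, align 1] → 16
@16: window [2B, align 2] → 18
+2 pad (align 4)
@20: port [4B, align 4] → 24
@24: proto [40B, align 2] → 64
size 64, align 4
68 − 64 = 4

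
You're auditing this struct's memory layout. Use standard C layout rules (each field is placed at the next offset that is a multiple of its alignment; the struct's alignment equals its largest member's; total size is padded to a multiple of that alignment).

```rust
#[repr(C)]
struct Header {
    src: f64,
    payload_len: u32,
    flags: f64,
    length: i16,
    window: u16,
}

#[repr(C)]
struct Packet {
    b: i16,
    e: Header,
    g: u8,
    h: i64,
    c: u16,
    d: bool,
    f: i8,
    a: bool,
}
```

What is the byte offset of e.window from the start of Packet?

34

Header: @0: src [8B, align 8] → 8; @8: payload_len [4B, align 4] → 12; +4 pad (align 8); @16: flags [8B, align 8] → 24; @24: length [2B, align 2] → 26; @26: window [2B, align 2] → 28; +4 tail pad (align 8); size 32, align 8
@0: b [2B, align 2] → 2
+6 pad (align 8)
@8: e [32B, align 8] → 40
within Header: window at 26
8 + 26 = 34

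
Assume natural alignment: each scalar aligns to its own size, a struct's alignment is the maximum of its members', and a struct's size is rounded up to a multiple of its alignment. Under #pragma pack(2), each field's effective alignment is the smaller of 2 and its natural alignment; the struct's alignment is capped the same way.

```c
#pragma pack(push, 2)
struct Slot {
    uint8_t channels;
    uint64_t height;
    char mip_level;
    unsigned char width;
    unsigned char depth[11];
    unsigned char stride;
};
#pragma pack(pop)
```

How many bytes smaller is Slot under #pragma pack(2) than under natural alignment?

8

natural layout:
  0..1  channels  (1B, 1-aligned)
  1..8  -- padding (7B)
  8..16  height  (8B, 8-aligned)
  16..17  mip_level  (1B, 1-aligned)
  17..18  width  (1B, 1-aligned)
  18..29  depth  (11B, 1-aligned)
  29..30  stride  (1B, 1-aligned)
  30..32  -- tail padding (2B)
  sizeof = 32, alignof = 8
packed(2) layout:
  0..1  channels  (1B, 1-aligned)
  1..2  -- padding (1B)
  2..10  height  (8B, 2-aligned)
  10..11  mip_level  (1B, 1-aligned)
  11..12  width  (1B, 1-aligned)
  12..23  depth  (11B, 1-aligned)
  23..24  stride  (1B, 1-aligned)
  sizeof = 24, alignof = 2
32 − 24 = 8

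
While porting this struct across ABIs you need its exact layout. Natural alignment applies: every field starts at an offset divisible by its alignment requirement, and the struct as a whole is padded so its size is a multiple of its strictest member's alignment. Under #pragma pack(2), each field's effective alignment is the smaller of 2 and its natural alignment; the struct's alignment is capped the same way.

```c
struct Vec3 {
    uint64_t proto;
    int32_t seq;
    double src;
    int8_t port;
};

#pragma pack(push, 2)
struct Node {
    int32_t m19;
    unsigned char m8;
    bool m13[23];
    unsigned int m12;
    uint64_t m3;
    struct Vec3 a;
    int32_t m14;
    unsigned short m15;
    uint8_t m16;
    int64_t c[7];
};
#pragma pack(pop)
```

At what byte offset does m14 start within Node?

72

Vec3: 0..8  proto  (8B, 8-aligned); 8..12  seq  (4B, 4-aligned); 12..16  -- padding (4B); 16..24  src  (8B, 8-aligned); 24..25  port  (1B, 1-aligned); 25..32  -- tail padding (7B); sizeof = 32, alignof = 8
0..4  m19  (4B, 2-aligned)
4..5  m8  (1B, 1-aligned)
5..28  m13  (23B, 1-aligned)
28..32  m12  (4B, 2-aligned)
32..40  m3  (8B, 2-aligned)
40..72  a  (32B, 2-aligned)
72..76  m14  (4B, 2-aligned)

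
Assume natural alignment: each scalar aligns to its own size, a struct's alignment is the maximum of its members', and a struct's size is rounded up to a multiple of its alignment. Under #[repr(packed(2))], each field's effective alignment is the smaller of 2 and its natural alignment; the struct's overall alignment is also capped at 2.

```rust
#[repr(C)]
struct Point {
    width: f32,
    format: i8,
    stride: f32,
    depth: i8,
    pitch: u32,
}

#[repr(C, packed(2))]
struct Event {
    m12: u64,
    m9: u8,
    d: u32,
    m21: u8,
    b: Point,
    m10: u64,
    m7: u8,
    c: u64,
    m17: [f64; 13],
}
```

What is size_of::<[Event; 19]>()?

Point: width at 0 (size 4, align 4) → ends 4; format at 4 (size 1, align 1) → ends 5; pad 3 to align 4 for stride; stride at 8 (size 4, align 4) → ends 12; depth at 12 (size 1, align 1) → ends 13; pad 3 to align 4 for pitch; pitch at 16 (size 4, align 4) → ends 20; total 20 bytes, alignment 4
m12 at 0 (size 8, align 2) → ends 8
m9 at 8 (size 1, align 1) → ends 9
pad 1 to align 2 for d
d at 10 (size 4, align 2) → ends 14
m21 at 14 (size 1, align 1) → ends 15
pad 1 to align 2 for b
b at 16 (size 20, align 2) → ends 36
m10 at 36 (size 8, align 2) → ends 44
m7 at 44 (size 1, align 1) → ends 45
pad 1 to align 2 for c
c at 46 (size 8, align 2) → ends 54
m17 at 54 (size 104, align 2) → ends 158
total 158 bytes, alignment 2
array of 19: 19 × 158 = 3002

3002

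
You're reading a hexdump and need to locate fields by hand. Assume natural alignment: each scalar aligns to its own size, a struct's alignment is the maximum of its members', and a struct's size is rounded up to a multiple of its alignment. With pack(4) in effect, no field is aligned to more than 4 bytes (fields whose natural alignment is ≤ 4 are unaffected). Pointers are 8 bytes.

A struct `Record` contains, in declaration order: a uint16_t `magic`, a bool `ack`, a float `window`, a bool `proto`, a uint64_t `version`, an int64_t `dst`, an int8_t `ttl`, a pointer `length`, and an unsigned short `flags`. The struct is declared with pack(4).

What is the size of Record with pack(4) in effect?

0..2  magic  (2B, 2-aligned)
2..3  ack  (1B, 1-aligned)
3..4  -- padding (1B)
4..8  window  (4B, 4-aligned)
8..9  proto  (1B, 1-aligned)
9..12  -- padding (3B)
12..20  version  (8B, 4-aligned)
20..28  dst  (8B, 4-aligned)
28..29  ttl  (1B, 1-aligned)
29..32  -- padding (3B)
32..40  length  (8B, 4-aligned)
40..42  flags  (2B, 2-aligned)
42..44  -- tail padding (2B)
sizeof = 44, alignof = 4

44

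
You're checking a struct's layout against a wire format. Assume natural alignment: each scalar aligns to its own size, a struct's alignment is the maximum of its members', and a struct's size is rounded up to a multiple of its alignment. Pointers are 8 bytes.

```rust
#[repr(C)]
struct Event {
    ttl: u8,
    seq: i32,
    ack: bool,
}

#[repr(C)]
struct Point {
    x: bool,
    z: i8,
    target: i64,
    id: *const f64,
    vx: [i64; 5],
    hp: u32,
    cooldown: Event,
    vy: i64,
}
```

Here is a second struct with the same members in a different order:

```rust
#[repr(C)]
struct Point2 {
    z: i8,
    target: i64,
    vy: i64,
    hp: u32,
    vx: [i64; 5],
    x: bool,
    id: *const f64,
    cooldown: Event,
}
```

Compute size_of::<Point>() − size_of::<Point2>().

-16

Event: ttl at 0 (size 1, align 1) → ends 1; pad 3 to align 4 for seq; seq at 4 (size 4, align 4) → ends 8; ack at 8 (size 1, align 1) → ends 9; tail pad 3 to reach multiple of 4; total 12 bytes, alignment 4
x at 0 (size 1, align 1) → ends 1
z at 1 (size 1, align 1) → ends 2
pad 6 to align 8 for target
target at 8 (size 8, align 8) → ends 16
id at 16 (size 8, align 8) → ends 24
vx at 24 (size 40, align 8) → ends 64
hp at 64 (size 4, align 4) → ends 68
cooldown at 68 (size 12, align 4) → ends 80
vy at 80 (size 8, align 8) → ends 88
total 88 bytes, alignment 8
— Point2 —
z at 0 (size 1, align 1) → ends 1
pad 7 to align 8 for target
target at 8 (size 8, align 8) → ends 16
vy at 16 (size 8, align 8) → ends 24
hp at 24 (size 4, align 4) → ends 28
pad 4 to align 8 for vx
vx at 32 (size 40, align 8) → ends 72
x at 72 (size 1, align 1) → ends 73
pad 7 to align 8 for id
id at 80 (size 8, align 8) → ends 88
cooldown at 88 (size 12, align 4) → ends 100
tail pad 4 to reach multiple of 8
total 104 bytes, alignment 8
88 − 104 = -16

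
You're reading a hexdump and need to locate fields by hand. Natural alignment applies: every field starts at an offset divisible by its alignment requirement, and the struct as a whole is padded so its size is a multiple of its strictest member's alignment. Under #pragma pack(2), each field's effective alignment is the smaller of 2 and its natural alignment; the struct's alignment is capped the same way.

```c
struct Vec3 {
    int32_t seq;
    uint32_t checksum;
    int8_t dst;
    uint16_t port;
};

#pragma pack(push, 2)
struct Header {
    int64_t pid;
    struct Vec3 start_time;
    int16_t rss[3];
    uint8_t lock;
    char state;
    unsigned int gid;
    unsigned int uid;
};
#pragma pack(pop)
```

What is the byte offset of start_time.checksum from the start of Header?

Vec3: @0: seq [4B, align 4] → 4; @4: checksum [4B, align 4] → 8; @8: dst [1B, align 1] → 9; +1 pad (align 2); @10: port [2B, align 2] → 12; size 12, align 4
@0: pid [8B, align 2] → 8
@8: start_time [12B, align 2] → 20
within Vec3: checksum at 4
8 + 4 = 12

12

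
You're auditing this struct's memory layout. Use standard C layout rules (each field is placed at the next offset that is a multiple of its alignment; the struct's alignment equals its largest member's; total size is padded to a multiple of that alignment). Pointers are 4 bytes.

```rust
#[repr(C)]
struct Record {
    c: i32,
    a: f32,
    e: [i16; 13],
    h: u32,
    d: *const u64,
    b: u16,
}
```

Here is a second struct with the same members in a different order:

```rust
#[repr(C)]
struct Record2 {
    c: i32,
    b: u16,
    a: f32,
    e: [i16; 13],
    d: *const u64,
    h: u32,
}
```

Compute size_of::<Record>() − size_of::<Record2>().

0

0..4  c  (4B, 4-aligned)
4..8  a  (4B, 4-aligned)
8..34  e  (26B, 2-aligned)
34..36  -- padding (2B)
36..40  h  (4B, 4-aligned)
40..44  d  (4B, 4-aligned)
44..46  b  (2B, 2-aligned)
46..48  -- tail padding (2B)
sizeof = 48, alignof = 4
— Record2 —
0..4  c  (4B, 4-aligned)
4..6  b  (2B, 2-aligned)
6..8  -- padding (2B)
8..12  a  (4B, 4-aligned)
12..38  e  (26B, 2-aligned)
38..40  -- padding (2B)
40..44  d  (4B, 4-aligned)
44..48  h  (4B, 4-aligned)
sizeof = 48, alignof = 4
48 − 48 = 0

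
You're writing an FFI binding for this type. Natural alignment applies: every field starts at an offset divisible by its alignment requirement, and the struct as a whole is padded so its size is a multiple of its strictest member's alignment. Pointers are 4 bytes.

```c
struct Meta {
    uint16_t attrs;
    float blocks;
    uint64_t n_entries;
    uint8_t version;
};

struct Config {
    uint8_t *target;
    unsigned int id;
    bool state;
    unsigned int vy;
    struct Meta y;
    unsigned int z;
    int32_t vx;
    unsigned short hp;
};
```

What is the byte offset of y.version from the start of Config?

32

Meta: attrs at 0 (size 2, align 2) → ends 2; pad 2 to align 4 for blocks; blocks at 4 (size 4, align 4) → ends 8; n_entries at 8 (size 8, align 8) → ends 16; version at 16 (size 1, align 1) → ends 17; tail pad 7 to reach multiple of 8; total 24 bytes, alignment 8
target at 0 (size 4, align 4) → ends 4
id at 4 (size 4, align 4) → ends 8
state at 8 (size 1, align 1) → ends 9
pad 3 to align 4 for vy
vy at 12 (size 4, align 4) → ends 16
y at 16 (size 24, align 8) → ends 40
within Meta: version at 16
16 + 16 = 32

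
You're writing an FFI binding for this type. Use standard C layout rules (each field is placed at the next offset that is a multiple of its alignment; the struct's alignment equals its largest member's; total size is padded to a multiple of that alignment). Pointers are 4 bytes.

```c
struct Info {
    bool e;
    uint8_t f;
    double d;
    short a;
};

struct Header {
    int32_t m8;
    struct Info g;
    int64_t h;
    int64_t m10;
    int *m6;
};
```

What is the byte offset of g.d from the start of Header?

16

Info: 0..1  e  (1B, 1-aligned); 1..2  f  (1B, 1-aligned); 2..8  -- padding (6B); 8..16  d  (8B, 8-aligned); 16..18  a  (2B, 2-aligned); 18..24  -- tail padding (6B); sizeof = 24, alignof = 8
0..4  m8  (4B, 4-aligned)
4..8  -- padding (4B)
8..32  g  (24B, 8-aligned)
within Info: d at 8
8 + 8 = 16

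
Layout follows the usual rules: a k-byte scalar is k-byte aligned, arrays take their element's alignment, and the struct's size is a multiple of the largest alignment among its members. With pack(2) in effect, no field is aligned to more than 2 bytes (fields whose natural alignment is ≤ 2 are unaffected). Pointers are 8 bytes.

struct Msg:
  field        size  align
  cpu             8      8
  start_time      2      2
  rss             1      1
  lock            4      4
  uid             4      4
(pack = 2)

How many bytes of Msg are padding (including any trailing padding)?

@0: cpu [8B, align 2] → 8
@8: start_time [2B, align 2] → 10
@10: rss [1B, align 1] → 11
+1 pad (align 2)
@12: lock [4B, align 2] → 16
@16: uid [4B, align 2] → 20
size 20, align 2
data bytes 19, size 20 → padding 1

1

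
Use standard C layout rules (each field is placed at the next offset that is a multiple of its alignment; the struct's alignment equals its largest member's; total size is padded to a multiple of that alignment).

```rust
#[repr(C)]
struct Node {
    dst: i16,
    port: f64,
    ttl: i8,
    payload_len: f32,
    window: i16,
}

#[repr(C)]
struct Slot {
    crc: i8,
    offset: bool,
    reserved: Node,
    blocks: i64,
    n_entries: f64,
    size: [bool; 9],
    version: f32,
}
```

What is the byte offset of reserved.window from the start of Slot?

Node: dst at 0 (size 2, align 2) → ends 2; pad 6 to align 8 for port; port at 8 (size 8, align 8) → ends 16; ttl at 16 (size 1, align 1) → ends 17; pad 3 to align 4 for payload_len; payload_len at 20 (size 4, align 4) → ends 24; window at 24 (size 2, align 2) → ends 26; tail pad 6 to reach multiple of 8; total 32 bytes, alignment 8
crc at 0 (size 1, align 1) → ends 1
offset at 1 (size 1, align 1) → ends 2
pad 6 to align 8 for reserved
reserved at 8 (size 32, align 8) → ends 40
within Node: window at 24
8 + 24 = 32

32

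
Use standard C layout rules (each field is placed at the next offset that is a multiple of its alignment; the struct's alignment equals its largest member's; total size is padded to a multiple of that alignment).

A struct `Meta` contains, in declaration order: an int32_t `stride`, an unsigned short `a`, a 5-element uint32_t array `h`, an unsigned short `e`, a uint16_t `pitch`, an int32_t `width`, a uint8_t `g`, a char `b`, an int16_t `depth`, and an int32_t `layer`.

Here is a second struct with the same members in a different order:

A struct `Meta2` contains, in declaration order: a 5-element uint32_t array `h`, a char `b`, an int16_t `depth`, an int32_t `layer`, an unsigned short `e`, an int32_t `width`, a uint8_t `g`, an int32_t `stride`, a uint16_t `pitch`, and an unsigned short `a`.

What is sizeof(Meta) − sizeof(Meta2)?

-4

@0: stride [4B, align 4] → 4
@4: a [2B, align 2] → 6
+2 pad (align 4)
@8: h [20B, align 4] → 28
@28: e [2B, align 2] → 30
@30: pitch [2B, align 2] → 32
@32: width [4B, align 4] → 36
@36: g [1B, align 1] → 37
@37: b [1B, align 1] → 38
@38: depth [2B, align 2] → 40
@40: layer [4B, align 4] → 44
size 44, align 4
— Meta2 —
@0: h [20B, align 4] → 20
@20: b [1B, align 1] → 21
+1 pad (align 2)
@22: depth [2B, align 2] → 24
@24: layer [4B, align 4] → 28
@28: e [2B, align 2] → 30
+2 pad (align 4)
@32: width [4B, align 4] → 36
@36: g [1B, align 1] → 37
+3 pad (align 4)
@40: stride [4B, align 4] → 44
@44: pitch [2B, align 2] → 46
@46: a [2B, align 2] → 48
size 48, align 4
44 − 48 = -4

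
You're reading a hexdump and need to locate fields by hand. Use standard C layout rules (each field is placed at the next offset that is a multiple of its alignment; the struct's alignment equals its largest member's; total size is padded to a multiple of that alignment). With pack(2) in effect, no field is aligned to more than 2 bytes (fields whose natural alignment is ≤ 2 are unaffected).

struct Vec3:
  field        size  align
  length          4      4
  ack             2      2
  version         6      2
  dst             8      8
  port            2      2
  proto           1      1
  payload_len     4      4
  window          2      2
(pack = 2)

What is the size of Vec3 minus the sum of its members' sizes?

1

@0: length [4B, align 2] → 4
@4: ack [2B, align 2] → 6
@6: version [6B, align 2] → 12
@12: dst [8B, align 2] → 20
@20: port [2B, align 2] → 22
@22: proto [1B, align 1] → 23
+1 pad (align 2)
@24: payload_len [4B, align 2] → 28
@28: window [2B, align 2] → 30
size 30, align 2
data bytes 29, size 30 → padding 1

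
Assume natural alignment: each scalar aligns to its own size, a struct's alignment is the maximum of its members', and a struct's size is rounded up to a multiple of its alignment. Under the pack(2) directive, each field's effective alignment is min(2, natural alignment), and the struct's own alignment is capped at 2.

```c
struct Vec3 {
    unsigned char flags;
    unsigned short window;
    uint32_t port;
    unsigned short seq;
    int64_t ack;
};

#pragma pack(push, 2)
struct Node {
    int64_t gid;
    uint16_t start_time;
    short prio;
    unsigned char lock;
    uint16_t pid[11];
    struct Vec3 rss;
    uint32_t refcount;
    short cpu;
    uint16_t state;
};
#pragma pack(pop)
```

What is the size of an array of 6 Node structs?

408

Vec3: @0: flags [1B, align 1] → 1; +1 pad (align 2); @2: window [2B, align 2] → 4; @4: port [4B, align 4] → 8; @8: seq [2B, align 2] → 10; +6 pad (align 8); @16: ack [8B, align 8] → 24; size 24, align 8
@0: gid [8B, align 2] → 8
@8: start_time [2B, align 2] → 10
@10: prio [2B, align 2] → 12
@12: lock [1B, align 1] → 13
+1 pad (align 2)
@14: pid [22B, align 2] → 36
@36: rss [24B, align 2] → 60
@60: refcount [4B, align 2] → 64
@64: cpu [2B, align 2] → 66
@66: state [2B, align 2] → 68
size 68, align 2
array of 6: 6 × 68 = 408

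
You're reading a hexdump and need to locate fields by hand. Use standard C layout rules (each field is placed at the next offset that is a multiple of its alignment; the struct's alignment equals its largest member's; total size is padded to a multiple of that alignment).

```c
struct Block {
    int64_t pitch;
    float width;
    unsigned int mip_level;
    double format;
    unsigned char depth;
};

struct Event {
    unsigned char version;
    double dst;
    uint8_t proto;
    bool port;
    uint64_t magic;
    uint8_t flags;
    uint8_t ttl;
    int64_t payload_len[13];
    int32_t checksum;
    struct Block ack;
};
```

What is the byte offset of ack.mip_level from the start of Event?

164

Block: @0: pitch [8B, align 8] → 8; @8: width [4B, align 4] → 12; @12: mip_level [4B, align 4] → 16; @16: format [8B, align 8] → 24; @24: depth [1B, align 1] → 25; +7 tail pad (align 8); size 32, align 8
@0: version [1B, align 1] → 1
+7 pad (align 8)
@8: dst [8B, align 8] → 16
@16: proto [1B, align 1] → 17
@17: port [1B, align 1] → 18
+6 pad (align 8)
@24: magic [8B, align 8] → 32
@32: flags [1B, align 1] → 33
@33: ttl [1B, align 1] → 34
+6 pad (align 8)
@40: payload_len [104B, align 8] → 144
@144: checksum [4B, align 4] → 148
+4 pad (align 8)
@152: ack [32B, align 8] → 184
within Block: mip_level at 12
152 + 12 = 164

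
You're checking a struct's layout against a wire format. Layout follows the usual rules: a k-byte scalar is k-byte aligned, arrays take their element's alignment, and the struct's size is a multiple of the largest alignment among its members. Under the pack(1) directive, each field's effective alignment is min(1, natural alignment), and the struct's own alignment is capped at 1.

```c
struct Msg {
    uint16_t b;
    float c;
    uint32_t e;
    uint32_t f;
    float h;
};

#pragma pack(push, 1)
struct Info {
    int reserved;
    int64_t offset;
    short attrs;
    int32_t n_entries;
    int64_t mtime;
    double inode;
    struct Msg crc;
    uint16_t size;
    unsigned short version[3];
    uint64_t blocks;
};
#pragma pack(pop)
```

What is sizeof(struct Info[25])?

1750

Msg: 0..2  b  (2B, 2-aligned); 2..4  -- padding (2B); 4..8  c  (4B, 4-aligned); 8..12  e  (4B, 4-aligned); 12..16  f  (4B, 4-aligned); 16..20  h  (4B, 4-aligned); sizeof = 20, alignof = 4
0..4  reserved  (4B, 1-aligned)
4..12  offset  (8B, 1-aligned)
12..14  attrs  (2B, 1-aligned)
14..18  n_entries  (4B, 1-aligned)
18..26  mtime  (8B, 1-aligned)
26..34  inode  (8B, 1-aligned)
34..54  crc  (20B, 1-aligned)
54..56  size  (2B, 1-aligned)
56..62  version  (6B, 1-aligned)
62..70  blocks  (8B, 1-aligned)
sizeof = 70, alignof = 1
array of 25: 25 × 70 = 1750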